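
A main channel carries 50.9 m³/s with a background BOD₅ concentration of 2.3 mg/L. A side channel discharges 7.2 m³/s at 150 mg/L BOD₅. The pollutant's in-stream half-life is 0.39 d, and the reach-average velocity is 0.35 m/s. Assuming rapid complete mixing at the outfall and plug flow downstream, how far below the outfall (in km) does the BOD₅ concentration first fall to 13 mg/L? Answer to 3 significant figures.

Mixed concentration C = ΣQC/ΣQ = (50.90·2.300 + 7.200·150.0) / 58.10 = 1197/58.10 = 20.60 mg/L.
Half-life 0.39 d → k = ln 2 / 0.39 = 1.777 d⁻¹.
Set 20.60·exp(−k·t) = 13 → t = ln(20.60/13)/k = 22390 s = 6.219 h.
Distance = v·t = 0.35·22390 = 7836 m = 7.836 km.

7.84 km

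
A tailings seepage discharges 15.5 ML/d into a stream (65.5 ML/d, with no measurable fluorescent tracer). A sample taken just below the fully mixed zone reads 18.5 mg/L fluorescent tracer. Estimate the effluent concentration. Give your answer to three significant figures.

Mass balance: 65.50·0 + 15.50·Cₑ = 81.00·18.50
→ Cₑ = (81.00·18.50 − 65.50·0) / 15.50 = 96.68 mg/L.

96.7 mg/L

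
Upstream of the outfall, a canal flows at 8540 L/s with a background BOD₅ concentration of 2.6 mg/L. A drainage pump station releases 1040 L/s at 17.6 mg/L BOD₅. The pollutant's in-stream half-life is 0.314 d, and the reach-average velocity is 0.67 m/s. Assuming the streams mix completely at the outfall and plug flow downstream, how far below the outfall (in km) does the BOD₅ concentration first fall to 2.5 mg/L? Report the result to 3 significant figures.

Mixed concentration C = ΣQC/ΣQ = (8540·2.600 + 1040·17.60) / 9580 = 40510/9580 = 4.228 mg/L.
Half-life 0.314 d → k = ln 2 / 0.314 = 2.207 d⁻¹.
Set 4.228·exp(−k·t) = 2.5 → t = ln(4.228/2.5)/k = 20570 s = 5.714 h.
Distance = v·t = 0.67·20570 = 13780 m = 13.78 km.

13.8 km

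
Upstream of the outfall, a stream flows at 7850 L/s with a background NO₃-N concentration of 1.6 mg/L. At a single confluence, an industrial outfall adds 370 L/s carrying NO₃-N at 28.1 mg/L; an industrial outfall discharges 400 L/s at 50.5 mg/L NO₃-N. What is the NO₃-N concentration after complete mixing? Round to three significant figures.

After mixing, C = (7850·1.600 + 370.0·28.10 + 400.0·50.50) / 8620 = 43160/8620 = 5.007 mg/L.

5.01 mg/L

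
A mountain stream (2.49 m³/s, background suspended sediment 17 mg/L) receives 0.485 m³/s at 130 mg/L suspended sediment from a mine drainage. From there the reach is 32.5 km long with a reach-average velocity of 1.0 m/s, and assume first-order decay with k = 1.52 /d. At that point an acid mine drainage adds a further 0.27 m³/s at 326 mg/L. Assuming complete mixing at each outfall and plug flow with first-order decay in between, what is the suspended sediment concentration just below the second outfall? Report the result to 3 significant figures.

45.5 mg/L

After mixing, C = (2.490·17.00 + 0.4850·130.0) / 2.975 = 105.4/2.975 = 35.42 mg/L; combined flow 2.975 m³/s.
Travel time t = 32.5·1000 / 1.0 = 32500 s = 9.028 h.
Applying C = C₀e^(−kt): 35.42 × 0.5645 = 20.00 mg/L.
Second outfall: C = (2.975·20.00 + 0.2700·326.0)/3.245 = 45.46 mg/L.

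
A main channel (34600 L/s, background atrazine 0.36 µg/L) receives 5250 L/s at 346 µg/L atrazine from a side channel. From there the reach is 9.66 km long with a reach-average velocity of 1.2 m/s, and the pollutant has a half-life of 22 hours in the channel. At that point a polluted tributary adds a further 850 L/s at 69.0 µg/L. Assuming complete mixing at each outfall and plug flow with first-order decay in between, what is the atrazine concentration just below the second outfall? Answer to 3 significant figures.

43.3 µg/L

Conservation of mass: C = (34600·0.3600 + 5250·346.0) / 39850 = 1829000/39850 = 45.90 µg/L; combined flow 39850 L/s.
Travel time t = 9.66·1000 / 1.2 = 8050 s = 2.236 h.
Half-life 22 h → k = ln 2 / 22 = 0.03151 h⁻¹ = 0.7562 d⁻¹.
After decay, C = 45.90 × e^(−kt) = 45.90 × 0.9320 = 42.77 µg/L.
At the second outfall, C = (39850·42.77 + 850.0·69.00) / (39850 + 850.0) = 43.32 µg/L.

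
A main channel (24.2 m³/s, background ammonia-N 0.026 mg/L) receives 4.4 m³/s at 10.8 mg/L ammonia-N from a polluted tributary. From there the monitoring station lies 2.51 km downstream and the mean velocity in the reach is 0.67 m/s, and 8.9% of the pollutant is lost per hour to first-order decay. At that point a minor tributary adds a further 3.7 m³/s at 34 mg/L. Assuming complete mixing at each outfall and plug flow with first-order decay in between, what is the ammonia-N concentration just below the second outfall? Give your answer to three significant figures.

5.25 mg/L

Mixed concentration C = ΣQC/ΣQ = (24.20·0.02600 + 4.400·10.80) / 28.60 = 48.15/28.60 = 1.684 mg/L; combined flow 28.60 m³/s.
Travel time t = 2.51·1000 / 0.67 = 3746 s = 1.041 h.
8.9%/h lost → k = −ln(1 − 0.089) = 0.09321 h⁻¹.
Decay over the reach: 1.684·exp(−kt) = 1.684·0.9076 = 1.528 mg/L.
At the second outfall, C = (28.60·1.528 + 3.700·34.00) / (28.60 + 3.700) = 5.248 mg/L.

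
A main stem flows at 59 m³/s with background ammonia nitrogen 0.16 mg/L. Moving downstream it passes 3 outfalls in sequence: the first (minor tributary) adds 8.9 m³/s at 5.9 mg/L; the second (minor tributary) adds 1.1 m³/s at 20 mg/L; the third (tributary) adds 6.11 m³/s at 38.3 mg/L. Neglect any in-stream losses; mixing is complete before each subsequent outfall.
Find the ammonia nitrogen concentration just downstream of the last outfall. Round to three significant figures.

Below outfall 1: Q → 67.90 m³/s, C = (59.00·0.1600 + 8.900·5.900)/67.90 = 0.9124 mg/L.
Below outfall 2: Q → 69.00 m³/s, C = (67.90·0.9124 + 1.100·20.00)/69.00 = 1.217 mg/L.
Below outfall 3: Q → 75.11 m³/s, C = (69.00·1.217 + 6.110·38.30)/75.11 = 4.233 mg/L.

4.23 mg/L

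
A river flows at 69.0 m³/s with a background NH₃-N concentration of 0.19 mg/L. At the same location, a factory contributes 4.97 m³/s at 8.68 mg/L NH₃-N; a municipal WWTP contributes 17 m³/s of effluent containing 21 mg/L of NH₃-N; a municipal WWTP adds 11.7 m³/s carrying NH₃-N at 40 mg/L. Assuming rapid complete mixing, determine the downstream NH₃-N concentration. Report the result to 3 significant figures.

8.58 mg/L

Mass balance: C = (69.00·0.1900 + 4.970·8.680 + 17.00·21.00 + 11.70·40.00) / 102.7 = 881.2/102.7 = 8.583 mg/L.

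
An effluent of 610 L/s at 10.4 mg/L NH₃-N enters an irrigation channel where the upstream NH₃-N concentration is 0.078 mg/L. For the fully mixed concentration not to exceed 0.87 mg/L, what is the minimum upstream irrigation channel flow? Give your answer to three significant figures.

Set C_mix = 0.87: (Q·0.07800 + 610.0·10.40) / (Q + 610.0) = 0.87
→ Q = 610.0·(10.40 − 0.87)/(0.87 − 0.07800) = 7340 L/s.

7340 L/s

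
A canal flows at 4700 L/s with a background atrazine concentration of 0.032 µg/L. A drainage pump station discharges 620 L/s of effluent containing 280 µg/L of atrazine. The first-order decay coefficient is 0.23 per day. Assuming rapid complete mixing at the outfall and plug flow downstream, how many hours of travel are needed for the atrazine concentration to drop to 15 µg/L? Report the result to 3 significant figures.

Flow-weighted average: C = (4700·0.03200 + 620.0·280.0) / 5320 = 173800/5320 = 32.66 µg/L.
32.66·exp(−k·t) = 15 → t = ln(32.66/15)/k = 292300 s = 81.19 h.

81.2 h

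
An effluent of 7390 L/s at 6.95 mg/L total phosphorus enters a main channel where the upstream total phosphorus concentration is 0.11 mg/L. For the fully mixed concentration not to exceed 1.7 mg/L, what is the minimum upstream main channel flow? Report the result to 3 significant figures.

24400 L/s

Set C_mix = 1.7: (Q·0.1100 + 7390·6.950) / (Q + 7390) = 1.7
→ Q = 7390·(6.950 − 1.7)/(1.7 − 0.1100) = 24400 L/s.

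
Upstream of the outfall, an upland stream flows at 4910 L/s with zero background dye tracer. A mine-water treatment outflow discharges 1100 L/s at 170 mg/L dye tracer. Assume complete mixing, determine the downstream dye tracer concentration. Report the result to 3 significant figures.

Conservation of mass: C = (4910·0 + 1100·170.0) / 6010 = 187000/6010 = 31.11 mg/L.

31.1 mg/L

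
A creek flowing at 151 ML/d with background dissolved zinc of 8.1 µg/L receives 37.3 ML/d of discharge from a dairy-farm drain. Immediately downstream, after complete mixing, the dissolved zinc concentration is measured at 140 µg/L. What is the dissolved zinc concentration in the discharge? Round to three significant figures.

Mass balance: 151.0·8.100 + 37.30·Cₑ = 188.3·140.0
→ Cₑ = (188.3·140.0 − 151.0·8.100) / 37.30 = 674.0 µg/L.

674 µg/L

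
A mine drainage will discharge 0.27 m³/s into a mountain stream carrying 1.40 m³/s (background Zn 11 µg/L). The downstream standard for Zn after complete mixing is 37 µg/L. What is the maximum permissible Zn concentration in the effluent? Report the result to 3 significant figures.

172 µg/L

At the limit, (Qr·Cr + Qe·Cₑ)/(Qr + Qe) = 37:
Cₑ = (1.670·37 − 1.400·11.00) / 0.2700 = 171.8 µg/L.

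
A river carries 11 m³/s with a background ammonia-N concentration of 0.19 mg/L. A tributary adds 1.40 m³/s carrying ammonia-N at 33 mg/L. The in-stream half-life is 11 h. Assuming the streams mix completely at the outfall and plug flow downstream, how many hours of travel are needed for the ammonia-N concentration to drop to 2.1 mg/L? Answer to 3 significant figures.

Conservation of mass: C = (11.00·0.1900 + 1.400·33.00) / 12.40 = 48.29/12.40 = 3.894 mg/L.
Half-life 11 h → k = ln 2 / 11 = 0.06301 h⁻¹ = 1.512 d⁻¹.
3.894·exp(−k·t) = 2.1 → t = ln(3.894/2.1)/k = 35280 s = 9.801 h.

9.80 h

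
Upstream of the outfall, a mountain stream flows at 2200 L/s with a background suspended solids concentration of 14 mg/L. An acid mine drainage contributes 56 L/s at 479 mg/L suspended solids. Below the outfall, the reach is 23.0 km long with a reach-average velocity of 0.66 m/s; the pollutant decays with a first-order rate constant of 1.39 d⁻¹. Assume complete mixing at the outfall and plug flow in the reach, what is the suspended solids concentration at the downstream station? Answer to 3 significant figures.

14.6 mg/L

Mixed concentration C = ΣQC/ΣQ = (2200·14.00 + 56.00·479.0) / 2256 = 57620/2256 = 25.54 mg/L.
Travel time t = 23.0·1000 / 0.66 = 34850 s = 9.680 h.
First-order decay: C = 25.54·exp(−k·t) = 25.54·0.5708 = 14.58 mg/L.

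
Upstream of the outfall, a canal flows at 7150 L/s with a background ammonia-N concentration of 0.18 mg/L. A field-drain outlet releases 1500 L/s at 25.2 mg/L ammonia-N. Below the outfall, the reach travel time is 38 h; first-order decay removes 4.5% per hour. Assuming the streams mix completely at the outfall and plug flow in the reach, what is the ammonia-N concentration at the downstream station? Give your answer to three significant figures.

Conservation of mass: C = (7150·0.1800 + 1500·25.20) / 8650 = 39090/8650 = 4.519 mg/L.
4.5%/h lost → k = −ln(1 − 0.045) = 0.04604 h⁻¹.
After decay, C = 4.519 × e^(−kt) = 4.519 × 0.1738 = 0.7855 mg/L.

0.785 mg/L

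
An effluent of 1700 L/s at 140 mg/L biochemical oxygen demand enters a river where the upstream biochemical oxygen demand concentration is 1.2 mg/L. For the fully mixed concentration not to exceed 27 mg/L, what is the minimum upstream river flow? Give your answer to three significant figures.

7450 L/s

Set C_mix = 27: (Q·1.200 + 1700·140.0) / (Q + 1700) = 27
→ Q = 1700·(140.0 − 27)/(27 − 1.200) = 7446 L/s.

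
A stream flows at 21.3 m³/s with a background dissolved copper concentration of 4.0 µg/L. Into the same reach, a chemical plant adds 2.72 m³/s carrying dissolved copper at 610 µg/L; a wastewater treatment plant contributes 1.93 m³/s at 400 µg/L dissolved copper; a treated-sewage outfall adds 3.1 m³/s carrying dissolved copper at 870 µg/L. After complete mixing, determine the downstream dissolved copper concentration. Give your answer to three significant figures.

Mass balance: C = (21.30·4.000 + 2.720·610.0 + 1.930·400.0 + 3.100·870.0) / 29.05 = 5213/29.05 = 179.5 µg/L.

179 µg/L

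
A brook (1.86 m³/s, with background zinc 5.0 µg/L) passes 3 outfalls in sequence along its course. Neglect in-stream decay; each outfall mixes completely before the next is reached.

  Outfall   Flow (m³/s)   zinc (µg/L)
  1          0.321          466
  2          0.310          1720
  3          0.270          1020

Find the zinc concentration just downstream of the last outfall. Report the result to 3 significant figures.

350 µg/L

Below outfall 1: Q → 2.181 m³/s, C = (1.860·5.000 + 0.3210·466.0)/2.181 = 72.85 µg/L.
Below outfall 2: Q → 2.491 m³/s, C = (2.181·72.85 + 0.3100·1720)/2.491 = 277.8 µg/L.
Below outfall 3: Q → 2.761 m³/s, C = (2.491·277.8 + 0.2700·1020)/2.761 = 350.4 µg/L.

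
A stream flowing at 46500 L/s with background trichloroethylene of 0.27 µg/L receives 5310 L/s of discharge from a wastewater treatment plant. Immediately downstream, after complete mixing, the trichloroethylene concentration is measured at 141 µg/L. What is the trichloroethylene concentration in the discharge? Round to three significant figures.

Mass balance: 46500·0.2700 + 5310·Cₑ = 51810·141.0
→ Cₑ = (51810·141.0 − 46500·0.2700) / 5310 = 1373 µg/L.

1370 µg/L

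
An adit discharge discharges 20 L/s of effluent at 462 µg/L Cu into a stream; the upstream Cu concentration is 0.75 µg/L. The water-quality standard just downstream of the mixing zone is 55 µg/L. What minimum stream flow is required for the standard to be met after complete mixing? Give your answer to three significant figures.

150 L/s

Set C_mix = 55: (Q·0.7500 + 20.00·462.0) / (Q + 20.00) = 55
→ Q = 20.00·(462.0 − 55)/(55 − 0.7500) = 150.0 L/s.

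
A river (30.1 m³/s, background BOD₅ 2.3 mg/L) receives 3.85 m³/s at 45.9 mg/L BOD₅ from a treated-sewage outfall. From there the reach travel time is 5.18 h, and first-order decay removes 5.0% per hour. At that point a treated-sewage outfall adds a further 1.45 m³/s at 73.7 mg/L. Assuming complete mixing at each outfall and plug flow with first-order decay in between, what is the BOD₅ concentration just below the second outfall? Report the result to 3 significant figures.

Mixed concentration C = ΣQC/ΣQ = (30.10·2.300 + 3.850·45.90) / 33.95 = 245.9/33.95 = 7.244 mg/L; combined flow 33.95 m³/s.
5.0%/h lost → k = −ln(1 − 0.05) = 0.05129 h⁻¹.
Applying C = C₀e^(−kt): 7.244 × 0.7667 = 5.554 mg/L.
Second outfall: C = (33.95·5.554 + 1.450·73.70)/35.40 = 8.345 mg/L.

8.35 mg/L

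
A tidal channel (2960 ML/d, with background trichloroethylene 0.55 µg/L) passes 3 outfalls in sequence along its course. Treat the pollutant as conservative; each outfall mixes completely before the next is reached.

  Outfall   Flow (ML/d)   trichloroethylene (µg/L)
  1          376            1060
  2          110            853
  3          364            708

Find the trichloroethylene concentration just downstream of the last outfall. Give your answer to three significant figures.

197 µg/L

Outfall 1: combined Q = 3336 ML/d; C = (2960·0.5500 + 376.0·1060)/3336 = 120.0 µg/L.
Outfall 2: combined Q = 3446 ML/d; C = (3336·120.0 + 110.0·853.0)/3446 = 143.4 µg/L.
Outfall 3: combined Q = 3810 ML/d; C = (3446·143.4 + 364.0·708.0)/3810 = 197.3 µg/L.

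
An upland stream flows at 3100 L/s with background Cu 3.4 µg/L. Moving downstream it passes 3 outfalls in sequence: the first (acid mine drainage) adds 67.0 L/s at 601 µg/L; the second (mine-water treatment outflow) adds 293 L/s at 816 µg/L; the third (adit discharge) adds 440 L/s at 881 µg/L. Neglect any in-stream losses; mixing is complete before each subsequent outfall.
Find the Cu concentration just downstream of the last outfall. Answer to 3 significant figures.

174 µg/L

After outfall 1: Q = 3100 + 67.00 = 3167 L/s; C = (3100·3.400 + 67.00·601.0)/3167 = 16.04 µg/L.
After outfall 2: Q = 3167 + 293.0 = 3460 L/s; C = (3167·16.04 + 293.0·816.0)/3460 = 83.78 µg/L.
After outfall 3: Q = 3460 + 440.0 = 3900 L/s; C = (3460·83.78 + 440.0·881.0)/3900 = 173.7 µg/L.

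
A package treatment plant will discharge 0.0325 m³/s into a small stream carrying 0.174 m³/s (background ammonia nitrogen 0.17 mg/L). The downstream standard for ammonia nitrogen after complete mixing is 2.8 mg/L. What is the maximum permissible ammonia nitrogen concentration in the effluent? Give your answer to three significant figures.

16.9 mg/L

At the limit, (Qr·Cr + Qe·Cₑ)/(Qr + Qe) = 2.8:
Cₑ = (0.2065·2.8 − 0.1740·0.1700) / 0.03250 = 16.88 mg/L.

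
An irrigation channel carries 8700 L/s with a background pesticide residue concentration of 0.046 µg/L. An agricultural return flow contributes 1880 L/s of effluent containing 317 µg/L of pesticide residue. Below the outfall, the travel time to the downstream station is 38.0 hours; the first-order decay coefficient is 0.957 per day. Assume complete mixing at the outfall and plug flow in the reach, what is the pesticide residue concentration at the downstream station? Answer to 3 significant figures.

Mixed concentration C = ΣQC/ΣQ = (8700·0.04600 + 1880·317.0) / 10580 = 596400/10580 = 56.37 µg/L.
First-order decay: C = 56.37·exp(−k·t) = 56.37·0.2198 = 12.39 µg/L.

12.4 µg/L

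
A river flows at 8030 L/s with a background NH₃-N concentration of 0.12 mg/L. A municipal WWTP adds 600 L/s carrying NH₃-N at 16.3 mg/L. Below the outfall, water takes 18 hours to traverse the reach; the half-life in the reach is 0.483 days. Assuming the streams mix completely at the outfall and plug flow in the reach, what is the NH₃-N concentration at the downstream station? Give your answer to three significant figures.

0.424 mg/L

Flow-weighted average: C = (8030·0.1200 + 600.0·16.30) / 8630 = 10740/8630 = 1.245 mg/L.
Half-life 0.483 d → k = ln 2 / 0.483 = 1.435 d⁻¹.
First-order decay: C = 1.245·exp(−k·t) = 1.245·0.3408 = 0.4243 mg/L.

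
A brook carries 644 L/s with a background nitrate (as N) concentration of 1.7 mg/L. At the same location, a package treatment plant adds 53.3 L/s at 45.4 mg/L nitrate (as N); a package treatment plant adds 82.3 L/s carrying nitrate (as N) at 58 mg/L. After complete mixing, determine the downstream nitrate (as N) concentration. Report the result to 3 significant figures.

10.6 mg/L

Flow-weighted average: C = (644.0·1.700 + 53.30·45.40 + 82.30·58.00) / 779.6 = 8288/779.6 = 10.63 mg/L.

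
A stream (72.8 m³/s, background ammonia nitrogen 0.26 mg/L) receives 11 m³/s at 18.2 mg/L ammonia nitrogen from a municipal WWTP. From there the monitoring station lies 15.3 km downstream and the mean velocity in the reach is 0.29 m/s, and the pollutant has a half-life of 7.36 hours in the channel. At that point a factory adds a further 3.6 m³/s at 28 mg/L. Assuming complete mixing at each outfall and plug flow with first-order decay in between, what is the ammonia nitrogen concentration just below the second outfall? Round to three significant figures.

1.78 mg/L

Conservation of mass: C = (72.80·0.2600 + 11.00·18.20) / 83.80 = 219.1/83.80 = 2.615 mg/L; combined flow 83.80 m³/s.
Travel time t = 15.3·1000 / 0.29 = 52760 s = 14.66 h.
Half-life 7.36 h → k = ln 2 / 7.36 = 0.09418 h⁻¹ = 2.260 d⁻¹.
First-order decay: C = 2.615·exp(−k·t) = 2.615·0.2515 = 0.6577 mg/L.
Second outfall: C = (83.80·0.6577 + 3.600·28.00)/87.40 = 1.784 mg/L.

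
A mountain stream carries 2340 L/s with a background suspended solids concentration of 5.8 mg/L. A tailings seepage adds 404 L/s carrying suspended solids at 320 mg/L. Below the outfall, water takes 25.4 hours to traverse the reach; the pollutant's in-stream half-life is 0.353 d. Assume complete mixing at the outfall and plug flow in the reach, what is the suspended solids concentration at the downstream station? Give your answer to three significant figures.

6.52 mg/L

Mixed concentration C = ΣQC/ΣQ = (2340·5.800 + 404.0·320.0) / 2744 = 142900/2744 = 52.06 mg/L.
Half-life 0.353 d → k = ln 2 / 0.353 = 1.964 d⁻¹.
After decay, C = 52.06 × e^(−kt) = 52.06 × 0.1252 = 6.516 mg/L.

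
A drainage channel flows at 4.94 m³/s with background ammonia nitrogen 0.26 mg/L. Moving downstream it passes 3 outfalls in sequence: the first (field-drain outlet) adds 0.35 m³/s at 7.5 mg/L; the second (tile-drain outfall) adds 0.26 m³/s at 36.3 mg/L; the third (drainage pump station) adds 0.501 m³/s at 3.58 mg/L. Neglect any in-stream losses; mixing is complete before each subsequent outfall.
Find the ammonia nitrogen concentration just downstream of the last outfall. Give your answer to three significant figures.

2.50 mg/L

Below outfall 1: Q → 5.290 m³/s, C = (4.940·0.2600 + 0.3500·7.500)/5.290 = 0.7390 mg/L.
Below outfall 2: Q → 5.550 m³/s, C = (5.290·0.7390 + 0.2600·36.30)/5.550 = 2.405 mg/L.
Below outfall 3: Q → 6.051 m³/s, C = (5.550·2.405 + 0.5010·3.580)/6.051 = 2.502 mg/L.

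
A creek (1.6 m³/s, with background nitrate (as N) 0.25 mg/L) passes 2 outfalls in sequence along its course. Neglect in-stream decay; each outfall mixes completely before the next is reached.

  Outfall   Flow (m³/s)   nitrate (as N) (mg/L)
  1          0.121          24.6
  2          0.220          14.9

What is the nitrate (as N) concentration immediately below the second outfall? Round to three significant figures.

After outfall 1: Q = 1.600 + 0.1210 = 1.721 m³/s; C = (1.600·0.2500 + 0.1210·24.60)/1.721 = 1.962 mg/L.
After outfall 2: Q = 1.721 + 0.2200 = 1.941 m³/s; C = (1.721·1.962 + 0.2200·14.90)/1.941 = 3.428 mg/L.

3.43 mg/L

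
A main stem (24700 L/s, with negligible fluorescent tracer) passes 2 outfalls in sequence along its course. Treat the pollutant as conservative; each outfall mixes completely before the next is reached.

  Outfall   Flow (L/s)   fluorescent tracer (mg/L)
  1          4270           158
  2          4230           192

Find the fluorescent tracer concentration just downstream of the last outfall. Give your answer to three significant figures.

After outfall 1: Q = 24700 + 4270 = 28970 L/s; C = (24700·0 + 4270·158.0)/28970 = 23.29 mg/L.
After outfall 2: Q = 28970 + 4230 = 33200 L/s; C = (28970·23.29 + 4230·192.0)/33200 = 44.78 mg/L.

44.8 mg/L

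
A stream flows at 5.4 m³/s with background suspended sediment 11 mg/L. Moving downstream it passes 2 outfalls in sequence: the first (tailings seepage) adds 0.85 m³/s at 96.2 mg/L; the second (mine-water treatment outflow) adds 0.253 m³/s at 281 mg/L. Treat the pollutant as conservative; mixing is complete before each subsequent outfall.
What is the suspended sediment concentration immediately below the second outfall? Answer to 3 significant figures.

32.6 mg/L

After outfall 1: Q = 5.400 + 0.8500 = 6.250 m³/s; C = (5.400·11.00 + 0.8500·96.20)/6.250 = 22.59 mg/L.
After outfall 2: Q = 6.250 + 0.2530 = 6.503 m³/s; C = (6.250·22.59 + 0.2530·281.0)/6.503 = 32.64 mg/L.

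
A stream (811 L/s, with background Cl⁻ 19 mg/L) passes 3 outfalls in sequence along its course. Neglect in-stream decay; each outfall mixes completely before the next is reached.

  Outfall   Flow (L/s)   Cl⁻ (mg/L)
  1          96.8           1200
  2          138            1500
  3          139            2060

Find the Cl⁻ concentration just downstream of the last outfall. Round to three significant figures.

Below outfall 1: Q → 907.8 L/s, C = (811.0·19.00 + 96.80·1200)/907.8 = 144.9 mg/L.
Below outfall 2: Q → 1046 L/s, C = (907.8·144.9 + 138.0·1500)/1046 = 323.7 mg/L.
Below outfall 3: Q → 1185 L/s, C = (1046·323.7 + 139.0·2060)/1185 = 527.4 mg/L.

527 mg/L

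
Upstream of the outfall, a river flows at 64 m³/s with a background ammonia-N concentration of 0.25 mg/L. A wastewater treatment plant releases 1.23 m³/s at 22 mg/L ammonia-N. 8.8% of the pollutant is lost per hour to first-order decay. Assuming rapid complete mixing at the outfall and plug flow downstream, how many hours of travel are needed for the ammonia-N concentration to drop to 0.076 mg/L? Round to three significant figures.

23.5 h

Mass balance: C = (64.00·0.2500 + 1.230·22.00) / 65.23 = 43.06/65.23 = 0.6601 mg/L.
8.8%/h lost → k = −ln(1 − 0.088) = 0.09212 h⁻¹.
0.6601·exp(−k·t) = 0.076 → t = ln(0.6601/0.076)/k = 84480 s = 23.47 h.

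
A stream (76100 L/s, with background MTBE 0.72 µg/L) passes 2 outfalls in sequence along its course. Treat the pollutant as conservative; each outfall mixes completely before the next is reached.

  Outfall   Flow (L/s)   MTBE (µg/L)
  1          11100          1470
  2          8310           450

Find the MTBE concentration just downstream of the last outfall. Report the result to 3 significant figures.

211 µg/L

After outfall 1: Q = 76100 + 11100 = 87200 L/s; C = (76100·0.7200 + 11100·1470)/87200 = 187.7 µg/L.
After outfall 2: Q = 87200 + 8310 = 95510 L/s; C = (87200·187.7 + 8310·450.0)/95510 = 210.6 µg/L.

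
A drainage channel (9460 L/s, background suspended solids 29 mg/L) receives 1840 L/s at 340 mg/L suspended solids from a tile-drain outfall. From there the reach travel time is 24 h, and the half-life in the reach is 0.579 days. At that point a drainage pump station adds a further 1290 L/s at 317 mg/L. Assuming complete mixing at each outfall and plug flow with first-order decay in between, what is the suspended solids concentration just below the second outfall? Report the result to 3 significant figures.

Flow-weighted average: C = (9460·29.00 + 1840·340.0) / 11300 = 899900/11300 = 79.64 mg/L; combined flow 11300 L/s.
Half-life 0.579 d → k = ln 2 / 0.579 = 1.197 d⁻¹.
Decay over the reach: 79.64·exp(−kt) = 79.64·0.3021 = 24.06 mg/L.
Second outfall: C = (11300·24.06 + 1290·317.0)/12590 = 54.07 mg/L.

54.1 mg/L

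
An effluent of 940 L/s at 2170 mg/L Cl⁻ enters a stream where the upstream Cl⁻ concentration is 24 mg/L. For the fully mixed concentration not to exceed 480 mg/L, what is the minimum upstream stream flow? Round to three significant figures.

3480 L/s

Set C_mix = 480: (Q·24.00 + 940.0·2170) / (Q + 940.0) = 480
→ Q = 940.0·(2170 − 480)/(480 − 24.00) = 3484 L/s.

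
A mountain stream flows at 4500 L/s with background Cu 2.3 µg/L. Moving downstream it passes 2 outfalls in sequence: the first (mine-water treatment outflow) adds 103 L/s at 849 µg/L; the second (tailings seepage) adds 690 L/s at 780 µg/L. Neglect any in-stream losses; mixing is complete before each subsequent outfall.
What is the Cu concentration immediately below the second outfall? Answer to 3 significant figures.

120 µg/L

Below outfall 1: Q → 4603 L/s, C = (4500·2.300 + 103.0·849.0)/4603 = 21.25 µg/L.
Below outfall 2: Q → 5293 L/s, C = (4603·21.25 + 690.0·780.0)/5293 = 120.2 µg/L.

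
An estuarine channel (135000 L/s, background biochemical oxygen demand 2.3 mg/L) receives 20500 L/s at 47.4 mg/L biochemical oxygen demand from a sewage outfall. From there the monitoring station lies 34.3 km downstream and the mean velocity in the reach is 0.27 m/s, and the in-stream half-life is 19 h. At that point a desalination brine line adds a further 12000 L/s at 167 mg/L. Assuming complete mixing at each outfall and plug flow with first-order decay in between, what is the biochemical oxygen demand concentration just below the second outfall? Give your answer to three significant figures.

14.1 mg/L

Flow-weighted average: C = (135000·2.300 + 20500·47.40) / 155500 = 1282000/155500 = 8.246 mg/L; combined flow 155500 L/s.
Travel time t = 34.3·1000 / 0.27 = 127000 s = 35.29 h.
Half-life 19 h → k = ln 2 / 19 = 0.03648 h⁻¹ = 0.8756 d⁻¹.
After decay, C = 8.246 × e^(−kt) = 8.246 × 0.2760 = 2.276 mg/L.
Second outfall: C = (155500·2.276 + 12000·167.0)/167500 = 14.08 mg/L.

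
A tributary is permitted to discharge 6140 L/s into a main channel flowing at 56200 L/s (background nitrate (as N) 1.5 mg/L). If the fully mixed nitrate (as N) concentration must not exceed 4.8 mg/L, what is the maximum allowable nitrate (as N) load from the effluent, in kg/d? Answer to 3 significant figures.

18600 kg/d

Mass balance at the limit: 56200·1.500 + 6140·Cₑ = 62340·4.8 → Cₑ = 35.01 mg/L.
6140 L/s = 6.140 m³/s. Load = 6.140 m³/s × 35.01 g/m³ × 86 400 s/d = 18570 kg/d.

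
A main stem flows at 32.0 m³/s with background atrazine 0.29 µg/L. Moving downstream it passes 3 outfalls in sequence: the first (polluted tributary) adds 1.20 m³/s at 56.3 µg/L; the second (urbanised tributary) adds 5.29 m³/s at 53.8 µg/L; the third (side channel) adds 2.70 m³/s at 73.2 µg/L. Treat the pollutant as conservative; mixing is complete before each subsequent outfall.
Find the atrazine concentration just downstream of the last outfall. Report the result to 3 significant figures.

13.6 µg/L

After outfall 1: Q = 32.00 + 1.200 = 33.20 m³/s; C = (32.00·0.2900 + 1.200·56.30)/33.20 = 2.314 µg/L.
After outfall 2: Q = 33.20 + 5.290 = 38.49 m³/s; C = (33.20·2.314 + 5.290·53.80)/38.49 = 9.391 µg/L.
After outfall 3: Q = 38.49 + 2.700 = 41.19 m³/s; C = (38.49·9.391 + 2.700·73.20)/41.19 = 13.57 µg/L.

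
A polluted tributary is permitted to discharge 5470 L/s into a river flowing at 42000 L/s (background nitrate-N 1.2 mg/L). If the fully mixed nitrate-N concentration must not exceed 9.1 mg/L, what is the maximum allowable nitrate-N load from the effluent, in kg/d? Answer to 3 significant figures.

33000 kg/d

Mass balance at the limit: 42000·1.200 + 5470·Cₑ = 47470·9.1 → Cₑ = 69.76 mg/L.
5470 L/s = 5.470 m³/s. Load = 5.470 m³/s × 69.76 g/m³ × 86 400 s/d = 32970 kg/d.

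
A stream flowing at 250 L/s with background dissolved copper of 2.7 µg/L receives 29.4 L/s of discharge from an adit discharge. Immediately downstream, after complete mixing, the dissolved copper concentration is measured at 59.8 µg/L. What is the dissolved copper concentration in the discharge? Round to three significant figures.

Mass balance: 250.0·2.700 + 29.40·Cₑ = 279.4·59.80
→ Cₑ = (279.4·59.80 − 250.0·2.700) / 29.40 = 545.3 µg/L.

545 µg/L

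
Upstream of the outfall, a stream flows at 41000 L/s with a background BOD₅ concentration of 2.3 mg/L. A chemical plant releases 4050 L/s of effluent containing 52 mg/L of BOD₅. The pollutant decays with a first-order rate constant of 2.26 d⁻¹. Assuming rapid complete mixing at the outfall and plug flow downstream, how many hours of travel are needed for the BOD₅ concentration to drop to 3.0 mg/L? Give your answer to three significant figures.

Mass balance: C = (41000·2.300 + 4050·52.00) / 45050 = 304900/45050 = 6.768 mg/L.
6.768·exp(−k·t) = 3.0 → t = ln(6.768/3.0)/k = 31100 s = 8.640 h.

8.64 h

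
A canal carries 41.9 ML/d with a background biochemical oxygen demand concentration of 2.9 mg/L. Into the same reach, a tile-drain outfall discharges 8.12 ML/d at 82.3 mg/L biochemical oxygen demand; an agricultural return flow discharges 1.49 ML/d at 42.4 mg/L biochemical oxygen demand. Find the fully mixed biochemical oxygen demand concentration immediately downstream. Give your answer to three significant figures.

16.6 mg/L

After mixing, C = (41.90·2.900 + 8.120·82.30 + 1.490·42.40) / 51.51 = 853.0/51.51 = 16.56 mg/L.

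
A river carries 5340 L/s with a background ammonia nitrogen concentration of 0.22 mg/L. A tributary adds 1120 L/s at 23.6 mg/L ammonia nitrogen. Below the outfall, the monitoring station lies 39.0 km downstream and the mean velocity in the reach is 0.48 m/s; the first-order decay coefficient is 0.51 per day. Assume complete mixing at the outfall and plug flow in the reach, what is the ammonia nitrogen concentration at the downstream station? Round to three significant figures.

2.65 mg/L

Mass balance: C = (5340·0.2200 + 1120·23.60) / 6460 = 27610/6460 = 4.273 mg/L.
Travel time t = 39.0·1000 / 0.48 = 81250 s = 22.57 h.
Applying C = C₀e^(−kt): 4.273 × 0.6190 = 2.645 mg/L.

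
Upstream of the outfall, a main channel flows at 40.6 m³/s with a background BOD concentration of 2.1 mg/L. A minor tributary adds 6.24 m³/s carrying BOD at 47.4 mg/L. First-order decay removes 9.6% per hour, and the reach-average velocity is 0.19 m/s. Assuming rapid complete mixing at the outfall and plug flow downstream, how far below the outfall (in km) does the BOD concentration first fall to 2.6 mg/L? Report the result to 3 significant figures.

Mass balance: C = (40.60·2.100 + 6.240·47.40) / 46.84 = 381.0/46.84 = 8.135 mg/L.
9.6%/h lost → k = −ln(1 − 0.096) = 0.1009 h⁻¹.
Set 8.135·exp(−k·t) = 2.6 → t = ln(8.135/2.6)/k = 40690 s = 11.30 h.
Distance = v·t = 0.19·40690 = 7730 m = 7.730 km.

7.73 km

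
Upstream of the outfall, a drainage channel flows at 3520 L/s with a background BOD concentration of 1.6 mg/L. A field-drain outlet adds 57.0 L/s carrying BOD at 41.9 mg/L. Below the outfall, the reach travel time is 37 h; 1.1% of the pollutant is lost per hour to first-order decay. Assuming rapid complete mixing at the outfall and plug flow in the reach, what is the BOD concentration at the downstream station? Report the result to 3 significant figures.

1.49 mg/L

After mixing, C = (3520·1.600 + 57.00·41.90) / 3577 = 8020/3577 = 2.242 mg/L.
1.1%/h lost → k = −ln(1 − 0.011) = 0.01106 h⁻¹.
After decay, C = 2.242 × e^(−kt) = 2.242 × 0.6641 = 1.489 mg/L.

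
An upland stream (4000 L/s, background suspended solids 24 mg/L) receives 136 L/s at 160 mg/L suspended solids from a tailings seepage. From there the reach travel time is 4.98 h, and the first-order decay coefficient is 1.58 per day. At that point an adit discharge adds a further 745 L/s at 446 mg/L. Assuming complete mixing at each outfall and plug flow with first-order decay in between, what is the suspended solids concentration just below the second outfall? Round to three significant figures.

Flow-weighted average: C = (4000·24.00 + 136.0·160.0) / 4136 = 117800/4136 = 28.47 mg/L; combined flow 4136 L/s.
First-order decay: C = 28.47·exp(−k·t) = 28.47·0.7205 = 20.51 mg/L.
Second outfall: C = (4136·20.51 + 745.0·446.0)/4881 = 85.46 mg/L.

85.5 mg/L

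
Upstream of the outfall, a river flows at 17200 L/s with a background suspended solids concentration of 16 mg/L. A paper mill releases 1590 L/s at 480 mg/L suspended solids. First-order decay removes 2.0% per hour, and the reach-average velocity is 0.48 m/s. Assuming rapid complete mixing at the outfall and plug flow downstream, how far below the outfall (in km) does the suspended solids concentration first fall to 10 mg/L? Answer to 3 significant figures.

146 km

Flow-weighted average: C = (17200·16.00 + 1590·480.0) / 18790 = 1038000/18790 = 55.26 mg/L.
2.0%/h lost → k = −ln(1 − 0.02) = 0.02020 h⁻¹.
Set 55.26·exp(−k·t) = 10 → t = ln(55.26/10)/k = 304600 s = 84.62 h.
Distance = v·t = 0.48·304600 = 146200 m = 146.2 km.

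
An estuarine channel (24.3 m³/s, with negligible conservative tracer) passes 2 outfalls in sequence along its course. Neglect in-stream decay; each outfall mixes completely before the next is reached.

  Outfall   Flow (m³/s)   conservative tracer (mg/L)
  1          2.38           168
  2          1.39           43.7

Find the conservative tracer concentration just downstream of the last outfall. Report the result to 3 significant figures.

16.4 mg/L

Outfall 1: combined Q = 26.68 m³/s; C = (24.30·0 + 2.380·168.0)/26.68 = 14.99 mg/L.
Outfall 2: combined Q = 28.07 m³/s; C = (26.68·14.99 + 1.390·43.70)/28.07 = 16.41 mg/L.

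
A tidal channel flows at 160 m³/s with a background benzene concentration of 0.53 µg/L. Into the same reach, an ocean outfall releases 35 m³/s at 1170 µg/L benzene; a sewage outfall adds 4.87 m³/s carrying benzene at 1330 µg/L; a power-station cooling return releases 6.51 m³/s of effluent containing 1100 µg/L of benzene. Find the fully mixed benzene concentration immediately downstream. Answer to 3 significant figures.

265 µg/L

Mixed concentration C = ΣQC/ΣQ = (160.0·0.5300 + 35.00·1170 + 4.870·1330 + 6.510·1100) / 206.4 = 54670/206.4 = 264.9 µg/L.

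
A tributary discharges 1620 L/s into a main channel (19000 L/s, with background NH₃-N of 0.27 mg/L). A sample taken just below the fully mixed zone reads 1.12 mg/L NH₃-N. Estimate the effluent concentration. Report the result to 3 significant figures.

11.1 mg/L

Mass balance: 19000·0.2700 + 1620·Cₑ = 20620·1.120
→ Cₑ = (20620·1.120 − 19000·0.2700) / 1620 = 11.09 mg/L.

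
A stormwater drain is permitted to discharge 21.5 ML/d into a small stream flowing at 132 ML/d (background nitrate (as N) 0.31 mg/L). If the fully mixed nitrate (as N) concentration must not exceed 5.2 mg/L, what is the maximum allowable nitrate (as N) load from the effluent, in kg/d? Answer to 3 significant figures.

757 kg/d

Mass balance at the limit: 132.0·0.3100 + 21.50·Cₑ = 153.5·5.2 → Cₑ = 35.22 mg/L.
21.50 ML/d = 0.2488 m³/s. Load = 0.2488 m³/s × 35.22 g/m³ × 86 400 s/d = 757.3 kg/d.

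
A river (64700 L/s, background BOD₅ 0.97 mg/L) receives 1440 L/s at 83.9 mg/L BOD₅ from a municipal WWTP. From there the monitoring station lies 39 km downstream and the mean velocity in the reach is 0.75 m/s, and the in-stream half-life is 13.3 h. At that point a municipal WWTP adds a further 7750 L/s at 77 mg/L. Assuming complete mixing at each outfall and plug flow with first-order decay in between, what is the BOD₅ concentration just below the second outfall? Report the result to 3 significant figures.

Mass balance: C = (64700·0.9700 + 1440·83.90) / 66140 = 183600/66140 = 2.776 mg/L; combined flow 66140 L/s.
Travel time t = 39·1000 / 0.75 = 52000 s = 14.44 h.
Half-life 13.3 h → k = ln 2 / 13.3 = 0.05212 h⁻¹ = 1.251 d⁻¹.
Decay over the reach: 2.776·exp(−kt) = 2.776·0.4710 = 1.307 mg/L.
Second outfall: C = (66140·1.307 + 7750·77.00)/73890 = 9.246 mg/L.

9.25 mg/L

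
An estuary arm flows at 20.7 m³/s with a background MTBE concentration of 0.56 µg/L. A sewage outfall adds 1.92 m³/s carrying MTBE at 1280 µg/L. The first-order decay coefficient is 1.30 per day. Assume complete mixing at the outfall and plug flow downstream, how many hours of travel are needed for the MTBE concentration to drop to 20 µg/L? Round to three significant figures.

Conservation of mass: C = (20.70·0.5600 + 1.920·1280) / 22.62 = 2469/22.62 = 109.2 µg/L.
109.2·exp(−k·t) = 20 → t = ln(109.2/20)/k = 112800 s = 31.33 h.

31.3 h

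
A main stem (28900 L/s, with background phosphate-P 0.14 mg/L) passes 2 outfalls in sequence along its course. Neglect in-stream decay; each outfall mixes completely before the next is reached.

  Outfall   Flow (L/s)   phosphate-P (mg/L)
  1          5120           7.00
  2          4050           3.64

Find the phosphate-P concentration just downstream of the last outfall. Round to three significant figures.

1.43 mg/L

Outfall 1: combined Q = 34020 L/s; C = (28900·0.1400 + 5120·7.000)/34020 = 1.172 mg/L.
Outfall 2: combined Q = 38070 L/s; C = (34020·1.172 + 4050·3.640)/38070 = 1.435 mg/L.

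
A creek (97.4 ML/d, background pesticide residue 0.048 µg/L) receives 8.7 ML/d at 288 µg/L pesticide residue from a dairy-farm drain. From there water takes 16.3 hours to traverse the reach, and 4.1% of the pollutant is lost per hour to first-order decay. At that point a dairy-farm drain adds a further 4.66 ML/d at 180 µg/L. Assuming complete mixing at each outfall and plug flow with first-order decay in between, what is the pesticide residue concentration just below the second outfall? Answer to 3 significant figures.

Mass balance: C = (97.40·0.04800 + 8.700·288.0) / 106.1 = 2510/106.1 = 23.66 µg/L; combined flow 106.1 ML/d.
4.1%/h lost → k = −ln(1 − 0.041) = 0.04186 h⁻¹.
Decay over the reach: 23.66·exp(−kt) = 23.66·0.5054 = 11.96 µg/L.
At the second outfall, C = (106.1·11.96 + 4.660·180.0) / (106.1 + 4.660) = 19.03 µg/L.

19.0 µg/L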